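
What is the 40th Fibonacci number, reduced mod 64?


F(k) mod 64 for k=1..40:
1, 1, 2, 3, 5, 8, 13, 21, 34, 55, 25, 16, 41, 57, 34, 27, 61, 24, 21, 45, 2, 47, 49, 32, 17, 49, 2, 51, 53, 40, 29, 5, 34, 39, 9, 48, 57, 41, 34, 11
F(40) mod 64 = 11


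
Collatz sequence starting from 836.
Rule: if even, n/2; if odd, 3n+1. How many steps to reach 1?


836 → 418 → 209 → 628 → 314 → 157 → 472 → 236 → 118 → 59 → 178 → 89 → 268 → 134 → 67 → 202 → 101 → 304 → 152 → 76 → 38 → 19 → 58 → 29 → 88 → 44 → 22 → 11 → 34 → 17 → 52 → 26 → 13 → 40 → 20 → 10 → 5 → 16 → 8 → 4 → 2 → 1
Total steps = 41

41 steps


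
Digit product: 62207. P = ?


6 × 2 × 2 × 0 × 7 = 0


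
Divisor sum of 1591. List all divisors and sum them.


Divisors of 1591: 1, 37, 43, 1591
Sum = 1 + 37 + 43 + 1591 = 1672

σ(1591) = 1672


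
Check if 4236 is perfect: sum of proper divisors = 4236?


Proper divisors of 4236: 1, 2, 3, 4, 6, 12, 353, 706, 1059, 1412, 2118
Sum = 1 + 2 + 3 + 4 + 6 + 12 + 353 + 706 + 1059 + 1412 + 2118 = 5676

No, 4236 is not perfect (5676 ≠ 4236)


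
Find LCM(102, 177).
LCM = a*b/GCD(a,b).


GCD(102, 177) = 3
LCM = 102*177/3 = 18054/3 = 6018

LCM = 6018


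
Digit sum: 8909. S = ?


8 + 9 + 0 + 9 = 26


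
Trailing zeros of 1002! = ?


floor(1002/5) = 200
floor(1002/25) = 40
floor(1002/125) = 8
floor(1002/625) = 1
Total = 249

249 trailing zeros


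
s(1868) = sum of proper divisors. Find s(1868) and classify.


Proper divisors: 1, 2, 4, 467, 934
Sum = 1 + 2 + 4 + 467 + 934 = 1408
1408 < 1868 → deficient

s(1868) = 1408 (deficient)


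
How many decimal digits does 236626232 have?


236626232 has 9 digits in base 10
floor(log10(236626232)) + 1 = floor(8.3741) + 1 = 9

9 digits (base 10)


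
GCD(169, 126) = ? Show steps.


169 = 1 * 126 + 43
126 = 2 * 43 + 40
43 = 1 * 40 + 3
40 = 13 * 3 + 1
3 = 3 * 1 + 0
GCD = 1


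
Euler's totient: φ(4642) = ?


4642 = 2 × 11 × 211
Prime factors: 2, 11, 211
φ(4642) = 4642 × (1-1/2) × (1-1/11) × (1-1/211)
= 4642 × 1/2 × 10/11 × 210/211 = 2100

φ(4642) = 2100


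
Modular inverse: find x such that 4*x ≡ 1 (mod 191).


Use the extended Euclidean algorithm on (191, 4); each row r = 191*s + 4*t:
r=191, s=1, t=0
r=4, s=0, t=1
q=47: r=3, s=1, t=-47   [191*(1) + 4*(-47) = 3]
q=1: r=1, s=-1, t=48   [191*(-1) + 4*(48) = 1]
q=3: r=0, s=4, t=-191   [191*(4) + 4*(-191) = 0]
GCD = 1 with t = 48, so 4*(48) ≡ 1 (mod 191)
Inverse = 48 mod 191 = 48
Check: 4 * 48 = 192 ≡ 1 (mod 191)

4^(-1) ≡ 48 (mod 191)


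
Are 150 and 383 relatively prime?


Euclidean algorithm:
383 = 2 * 150 + 83
150 = 1 * 83 + 67
83 = 1 * 67 + 16
67 = 4 * 16 + 3
16 = 5 * 3 + 1
3 = 3 * 1 + 0
GCD(150, 383) = 1

Yes, coprime (GCD = 1)


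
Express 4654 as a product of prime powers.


4654 / 2 = 2327
2327 / 13 = 179
179 / 179 = 1
4654 = 2 × 13 × 179


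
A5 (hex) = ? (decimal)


A5 (base 16) = 165 (decimal)
165 (decimal) = 165 (base 10)


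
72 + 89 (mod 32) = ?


72 + 89 = 161
161 mod 32 = 1


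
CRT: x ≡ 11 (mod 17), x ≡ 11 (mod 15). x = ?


M = 17*15 = 255
M1 = M/17 = 15, M2 = M/15 = 17
M1^(-1) mod 17 = 8, M2^(-1) mod 15 = 8
x = 11*15*8 + 11*17*8 = 2816
2816 mod 255 = 11
Check: 11 mod 17 = 11 ✓, 11 mod 15 = 11 ✓

x ≡ 11 (mod 255)


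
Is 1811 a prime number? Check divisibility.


Check divisors up to sqrt(1811) = 42.5558
No divisors found.
1811 is prime.

Yes, 1811 is prime


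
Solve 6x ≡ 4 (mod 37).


GCD(6, 37) = 1, unique solution
a^(-1) mod 37 = 31
x = 31 * 4 mod 37 = 13

x ≡ 13 (mod 37)


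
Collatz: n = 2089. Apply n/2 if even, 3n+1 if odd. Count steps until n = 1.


2089 → 6268 → 3134 → 1567 → 4702 → 2351 → 7054 → 3527 → 10582 → 5291 → 15874 → 7937 → 23812 → 11906 → 5953 → 17860 → 8930 → 4465 → 13396 → 6698 → 3349 → 10048 → 5024 → 2512 → 1256 → 628 → 314 → 157 → 472 → 236 → 118 → 59 → 178 → 89 → 268 → 134 → 67 → 202 → 101 → 304 → 152 → 76 → 38 → 19 → 58 → 29 → 88 → 44 → 22 → 11 → 34 → 17 → 52 → 26 → 13 → 40 → 20 → 10 → 5 → 16 → 8 → 4 → 2 → 1
Total steps = 63

63 steps


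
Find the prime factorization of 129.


129 / 3 = 43
43 / 43 = 1
129 = 3 × 43


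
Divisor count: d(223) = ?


223 = 223^1
d(223) = (1+1) = 2

2 divisors


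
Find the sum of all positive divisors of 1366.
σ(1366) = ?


Divisors of 1366: 1, 2, 683, 1366
Sum = 1 + 2 + 683 + 1366 = 2052

σ(1366) = 2052


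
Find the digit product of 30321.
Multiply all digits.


3 × 0 × 3 × 2 × 1 = 0


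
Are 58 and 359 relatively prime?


Euclidean algorithm:
359 = 6 * 58 + 11
58 = 5 * 11 + 3
11 = 3 * 3 + 2
3 = 1 * 2 + 1
2 = 2 * 1 + 0
GCD(58, 359) = 1

Yes, coprime (GCD = 1)


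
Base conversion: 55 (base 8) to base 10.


55 (base 8) = 45 (decimal)
45 (decimal) = 45 (base 10)


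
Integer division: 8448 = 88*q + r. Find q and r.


8448 = 88 * 96 + 0
Check: 8448 + 0 = 8448

q = 96, r = 0


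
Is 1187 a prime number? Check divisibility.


Check divisors up to sqrt(1187) = 34.4529
No divisors found.
1187 is prime.

Yes, 1187 is prime


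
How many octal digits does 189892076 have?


189892076 in base 8 = 1324302754
Number of digits = 10

10 digits (base 8)


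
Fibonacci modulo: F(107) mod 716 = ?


F(k) mod 716 for k=1..107:
1, 1, 2, 3, 5, 8, 13, 21, 34, 55, 89, 144, 233, 377, 610, 271, 165, 436, 601, 321, 206, 527, 17, 544, 561, 389, 234, 623, 141, 48, 189, 237, 426, 663, 373, 320, 693, 297, 274, 571, 129, 700, 113, 97, 210, 307, 517, 108, 625, 17, 642, 659, 585, 528, 397, 209, 606, 99, 705, 88, 77, 165, 242, 407, 649, 340, 273, 613, 170, 67, 237, 304, 541, 129, 670, 83, 37, 120, 157, 277, 434, 711, 429, 424, 137, 561, 698, 543, 525, 352, 161, 513, 674, 471, 429, 184, 613, 81, 694, 59, 37, 96, 133, 229, 362, 591, 237
F(107) mod 716 = 237


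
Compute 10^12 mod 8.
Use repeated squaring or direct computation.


10^1 mod 8 = 2
10^2 mod 8 = 4
10^3 mod 8 = 0
10^4 mod 8 = 0
10^5 mod 8 = 0
10^6 mod 8 = 0
10^7 mod 8 = 0
10^8 mod 8 = 0
10^9 mod 8 = 0
10^10 mod 8 = 0
10^11 mod 8 = 0
10^12 mod 8 = 0


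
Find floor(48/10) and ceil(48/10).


48/10 = 4.8000
floor = 4
ceil = 5

floor = 4, ceil = 5


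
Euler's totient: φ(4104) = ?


4104 = 2^3 × 3^3 × 19
Prime factors: 2, 3, 19
φ(4104) = 4104 × (1-1/2) × (1-1/3) × (1-1/19)
= 4104 × 1/2 × 2/3 × 18/19 = 1296

φ(4104) = 1296


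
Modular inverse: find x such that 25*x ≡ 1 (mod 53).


Use the extended Euclidean algorithm on (53, 25); each row r = 53*s + 25*t:
r=53, s=1, t=0
r=25, s=0, t=1
q=2: r=3, s=1, t=-2   [53*(1) + 25*(-2) = 3]
q=8: r=1, s=-8, t=17   [53*(-8) + 25*(17) = 1]
q=3: r=0, s=25, t=-53   [53*(25) + 25*(-53) = 0]
GCD = 1 with t = 17, so 25*(17) ≡ 1 (mod 53)
Inverse = 17 mod 53 = 17
Check: 25 * 17 = 425 ≡ 1 (mod 53)

25^(-1) ≡ 17 (mod 53)


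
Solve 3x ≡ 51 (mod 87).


GCD(3, 87) = 3 divides 51
Divide: 1x ≡ 17 (mod 29)
x ≡ 17 (mod 29)


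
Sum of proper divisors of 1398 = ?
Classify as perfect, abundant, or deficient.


Proper divisors: 1, 2, 3, 6, 233, 466, 699
Sum = 1 + 2 + 3 + 6 + 233 + 466 + 699 = 1410
1410 > 1398 → abundant

s(1398) = 1410 (abundant)


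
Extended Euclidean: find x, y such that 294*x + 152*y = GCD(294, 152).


Tabular extended Euclidean (each row: r = 294*s + 152*t):
r=294, s=1, t=0
r=152, s=0, t=1
q=1: r=142, s=1, t=-1   [294*(1) + 152*(-1) = 142]
q=1: r=10, s=-1, t=2   [294*(-1) + 152*(2) = 10]
q=14: r=2, s=15, t=-29   [294*(15) + 152*(-29) = 2]
q=5: r=0, s=-76, t=147   [294*(-76) + 152*(147) = 0]
GCD = 2; from the row with r=2: x=15, y=-29
Check: 294*(15) + 152*(-29) = 4410 - 4408 = 2

GCD = 2, x = 15, y = -29


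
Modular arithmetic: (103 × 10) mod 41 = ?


103 × 10 = 1030
1030 mod 41 = 5


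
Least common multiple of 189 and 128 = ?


GCD(189, 128) = 1
LCM = 189*128/1 = 24192/1 = 24192

LCM = 24192


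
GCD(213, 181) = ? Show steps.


213 = 1 * 181 + 32
181 = 5 * 32 + 21
32 = 1 * 21 + 11
21 = 1 * 11 + 10
11 = 1 * 10 + 1
10 = 10 * 1 + 0
GCD = 1


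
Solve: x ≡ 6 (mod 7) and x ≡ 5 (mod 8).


M = 7*8 = 56
M1 = M/7 = 8, M2 = M/8 = 7
M1^(-1) mod 7 = 1, M2^(-1) mod 8 = 7
x = 6*8*1 + 5*7*7 = 293
293 mod 56 = 13
Check: 13 mod 7 = 6 ✓, 13 mod 8 = 5 ✓

x ≡ 13 (mod 56)


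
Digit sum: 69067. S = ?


6 + 9 + 0 + 6 + 7 = 28


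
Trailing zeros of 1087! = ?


floor(1087/5) = 217
floor(1087/25) = 43
floor(1087/125) = 8
floor(1087/625) = 1
Total = 269

269 trailing zeros


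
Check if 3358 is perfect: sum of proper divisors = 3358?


Proper divisors of 3358: 1, 2, 23, 46, 73, 146, 1679
Sum = 1 + 2 + 23 + 46 + 73 + 146 + 1679 = 1970

No, 3358 is not perfect (1970 ≠ 3358)


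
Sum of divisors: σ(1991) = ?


Divisors of 1991: 1, 11, 181, 1991
Sum = 1 + 11 + 181 + 1991 = 2184

σ(1991) = 2184


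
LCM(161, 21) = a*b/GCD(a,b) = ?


GCD(161, 21) = 7
LCM = 161*21/7 = 3381/7 = 483

LCM = 483


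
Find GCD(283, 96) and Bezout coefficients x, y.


Tabular extended Euclidean (each row: r = 283*s + 96*t):
r=283, s=1, t=0
r=96, s=0, t=1
q=2: r=91, s=1, t=-2   [283*(1) + 96*(-2) = 91]
q=1: r=5, s=-1, t=3   [283*(-1) + 96*(3) = 5]
q=18: r=1, s=19, t=-56   [283*(19) + 96*(-56) = 1]
q=5: r=0, s=-96, t=283   [283*(-96) + 96*(283) = 0]
GCD = 1; from the row with r=1: x=19, y=-56
Check: 283*(19) + 96*(-56) = 5377 - 5376 = 1

GCD = 1, x = 19, y = -56


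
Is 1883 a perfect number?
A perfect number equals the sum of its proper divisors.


Proper divisors of 1883: 1, 7, 269
Sum = 1 + 7 + 269 = 277

No, 1883 is not perfect (277 ≠ 1883)


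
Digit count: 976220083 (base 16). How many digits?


976220083 in base 16 = 3A2FEFB3
Number of digits = 8

8 digits (base 16)


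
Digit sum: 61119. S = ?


6 + 1 + 1 + 1 + 9 = 18


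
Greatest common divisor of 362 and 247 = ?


362 = 1 * 247 + 115
247 = 2 * 115 + 17
115 = 6 * 17 + 13
17 = 1 * 13 + 4
13 = 3 * 4 + 1
4 = 4 * 1 + 0
GCD = 1


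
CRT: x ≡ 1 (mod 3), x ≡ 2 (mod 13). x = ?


M = 3*13 = 39
M1 = M/3 = 13, M2 = M/13 = 3
M1^(-1) mod 3 = 1, M2^(-1) mod 13 = 9
x = 1*13*1 + 2*3*9 = 67
67 mod 39 = 28
Check: 28 mod 3 = 1 ✓, 28 mod 13 = 2 ✓

x ≡ 28 (mod 39)


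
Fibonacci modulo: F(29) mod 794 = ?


F(k) mod 794 for k=1..29:
1, 1, 2, 3, 5, 8, 13, 21, 34, 55, 89, 144, 233, 377, 610, 193, 9, 202, 211, 413, 624, 243, 73, 316, 389, 705, 300, 211, 511
F(29) mod 794 = 511


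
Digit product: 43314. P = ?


4 × 3 × 3 × 1 × 4 = 144


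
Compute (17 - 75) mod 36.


17 - 75 = -58
-58 mod 36 = 14


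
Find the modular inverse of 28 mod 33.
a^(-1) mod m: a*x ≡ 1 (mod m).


Use the extended Euclidean algorithm on (33, 28); each row r = 33*s + 28*t:
r=33, s=1, t=0
r=28, s=0, t=1
q=1: r=5, s=1, t=-1   [33*(1) + 28*(-1) = 5]
q=5: r=3, s=-5, t=6   [33*(-5) + 28*(6) = 3]
q=1: r=2, s=6, t=-7   [33*(6) + 28*(-7) = 2]
q=1: r=1, s=-11, t=13   [33*(-11) + 28*(13) = 1]
q=2: r=0, s=28, t=-33   [33*(28) + 28*(-33) = 0]
GCD = 1 with t = 13, so 28*(13) ≡ 1 (mod 33)
Inverse = 13 mod 33 = 13
Check: 28 * 13 = 364 ≡ 1 (mod 33)

28^(-1) ≡ 13 (mod 33)


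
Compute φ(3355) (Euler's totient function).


3355 = 5 × 11 × 61
Prime factors: 5, 11, 61
φ(3355) = 3355 × (1-1/5) × (1-1/11) × (1-1/61)
= 3355 × 4/5 × 10/11 × 60/61 = 2400

φ(3355) = 2400


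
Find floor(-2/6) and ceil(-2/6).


-2/6 = -0.3333
floor = -1
ceil = 0

floor = -1, ceil = 0


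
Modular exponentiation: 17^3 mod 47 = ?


17^1 mod 47 = 17
17^2 mod 47 = 7
17^3 mod 47 = 25


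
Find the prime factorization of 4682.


4682 / 2 = 2341
2341 / 2341 = 1
4682 = 2 × 2341


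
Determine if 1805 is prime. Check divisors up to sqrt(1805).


1805 / 5 = 361 (exact division)
1805 is NOT prime.

No, 1805 is not prime


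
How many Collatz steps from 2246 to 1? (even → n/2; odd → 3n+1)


2246 → 1123 → 3370 → 1685 → 5056 → 2528 → 1264 → 632 → 316 → 158 → 79 → 238 → 119 → 358 → 179 → 538 → 269 → 808 → 404 → 202 → 101 → 304 → 152 → 76 → 38 → 19 → 58 → 29 → 88 → 44 → 22 → 11 → 34 → 17 → 52 → 26 → 13 → 40 → 20 → 10 → 5 → 16 → 8 → 4 → 2 → 1
Total steps = 45

45 steps


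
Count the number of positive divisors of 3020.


3020 = 2^2 × 5^1 × 151^1
d(3020) = (2+1) × (1+1) × (1+1) = 12

12 divisors


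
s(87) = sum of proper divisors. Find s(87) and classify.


Proper divisors: 1, 3, 29
Sum = 1 + 3 + 29 = 33
33 < 87 → deficient

s(87) = 33 (deficient)


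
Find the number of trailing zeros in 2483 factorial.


floor(2483/5) = 496
floor(2483/25) = 99
floor(2483/125) = 19
floor(2483/625) = 3
Total = 617

617 trailing zeros


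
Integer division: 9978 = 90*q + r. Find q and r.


9978 = 90 * 110 + 78
Check: 9900 + 78 = 9978

q = 110, r = 78


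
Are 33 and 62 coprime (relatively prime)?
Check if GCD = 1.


Euclidean algorithm:
62 = 1 * 33 + 29
33 = 1 * 29 + 4
29 = 7 * 4 + 1
4 = 4 * 1 + 0
GCD(33, 62) = 1

Yes, coprime (GCD = 1)


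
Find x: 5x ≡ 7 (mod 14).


GCD(5, 14) = 1, unique solution
a^(-1) mod 14 = 3
x = 3 * 7 mod 14 = 7

x ≡ 7 (mod 14)


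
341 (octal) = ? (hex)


341 (base 8) = 225 (decimal)
225 (decimal) = E1 (base 16)


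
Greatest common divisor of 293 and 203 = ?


293 = 1 * 203 + 90
203 = 2 * 90 + 23
90 = 3 * 23 + 21
23 = 1 * 21 + 2
21 = 10 * 2 + 1
2 = 2 * 1 + 0
GCD = 1


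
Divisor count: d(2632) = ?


2632 = 2^3 × 7^1 × 47^1
d(2632) = (3+1) × (1+1) × (1+1) = 16

16 divisors


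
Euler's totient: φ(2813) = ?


2813 = 29 × 97
Prime factors: 29, 97
φ(2813) = 2813 × (1-1/29) × (1-1/97)
= 2813 × 28/29 × 96/97 = 2688

φ(2813) = 2688


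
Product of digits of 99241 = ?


9 × 9 × 2 × 4 × 1 = 648


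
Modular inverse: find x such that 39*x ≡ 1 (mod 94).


Use the extended Euclidean algorithm on (94, 39); each row r = 94*s + 39*t:
r=94, s=1, t=0
r=39, s=0, t=1
q=2: r=16, s=1, t=-2   [94*(1) + 39*(-2) = 16]
q=2: r=7, s=-2, t=5   [94*(-2) + 39*(5) = 7]
q=2: r=2, s=5, t=-12   [94*(5) + 39*(-12) = 2]
q=3: r=1, s=-17, t=41   [94*(-17) + 39*(41) = 1]
q=2: r=0, s=39, t=-94   [94*(39) + 39*(-94) = 0]
GCD = 1 with t = 41, so 39*(41) ≡ 1 (mod 94)
Inverse = 41 mod 94 = 41
Check: 39 * 41 = 1599 ≡ 1 (mod 94)

39^(-1) ≡ 41 (mod 94)


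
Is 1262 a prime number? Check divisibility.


1262 / 2 = 631 (exact division)
1262 is NOT prime.

No, 1262 is not prime


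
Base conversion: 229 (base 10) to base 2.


229 (base 10) = 229 (decimal)
229 (decimal) = 11100101 (base 2)


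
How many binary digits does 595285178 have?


595285178 in base 2 = 100011011110110101010010111010
Number of digits = 30

30 digits (base 2)


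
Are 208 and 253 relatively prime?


Euclidean algorithm:
253 = 1 * 208 + 45
208 = 4 * 45 + 28
45 = 1 * 28 + 17
28 = 1 * 17 + 11
17 = 1 * 11 + 6
11 = 1 * 6 + 5
6 = 1 * 5 + 1
5 = 5 * 1 + 0
GCD(208, 253) = 1

Yes, coprime (GCD = 1)


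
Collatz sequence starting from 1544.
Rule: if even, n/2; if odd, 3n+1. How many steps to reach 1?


1544 → 772 → 386 → 193 → 580 → 290 → 145 → 436 → 218 → 109 → 328 → 164 → 82 → 41 → 124 → 62 → 31 → 94 → 47 → 142 → 71 → 214 → 107 → 322 → 161 → 484 → 242 → 121 → 364 → 182 → 91 → 274 → 137 → 412 → 206 → 103 → 310 → 155 → 466 → 233 → 700 → 350 → 175 → 526 → 263 → 790 → 395 → 1186 → 593 → 1780 → 890 → 445 → 1336 → 668 → 334 → 167 → 502 → 251 → 754 → 377 → 1132 → 566 → 283 → 850 → 425 → 1276 → 638 → 319 → 958 → 479 → 1438 → 719 → 2158 → 1079 → 3238 → 1619 → 4858 → 2429 → 7288 → 3644 → 1822 → 911 → 2734 → 1367 → 4102 → 2051 → 6154 → 3077 → 9232 → 4616 → 2308 → 1154 → 577 → 1732 → 866 → 433 → 1300 → 650 → 325 → 976 → 488 → 244 → 122 → 61 → 184 → 92 → 46 → 23 → 70 → 35 → 106 → 53 → 160 → 80 → 40 → 20 → 10 → 5 → 16 → 8 → 4 → 2 → 1
Total steps = 122

122 steps


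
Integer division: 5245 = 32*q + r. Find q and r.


5245 = 32 * 163 + 29
Check: 5216 + 29 = 5245

q = 163, r = 29


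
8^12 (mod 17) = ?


8^1 mod 17 = 8
8^2 mod 17 = 13
8^3 mod 17 = 2
8^4 mod 17 = 16
8^5 mod 17 = 9
8^6 mod 17 = 4
8^7 mod 17 = 15
8^8 mod 17 = 1
8^9 mod 17 = 8
8^10 mod 17 = 13
8^11 mod 17 = 2
8^12 mod 17 = 16


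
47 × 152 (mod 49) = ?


47 × 152 = 7144
7144 mod 49 = 39


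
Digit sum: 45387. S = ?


4 + 5 + 3 + 8 + 7 = 27


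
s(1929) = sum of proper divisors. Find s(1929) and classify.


Proper divisors: 1, 3, 643
Sum = 1 + 3 + 643 = 647
647 < 1929 → deficient

s(1929) = 647 (deficient)


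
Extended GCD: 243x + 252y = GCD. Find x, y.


Tabular extended Euclidean (each row: r = 243*s + 252*t):
r=243, s=1, t=0
r=252, s=0, t=1
q=0: r=243, s=1, t=0   [243*(1) + 252*(0) = 243]
q=1: r=9, s=-1, t=1   [243*(-1) + 252*(1) = 9]
q=27: r=0, s=28, t=-27   [243*(28) + 252*(-27) = 0]
GCD = 9; from the row with r=9: x=-1, y=1
Check: 243*(-1) + 252*(1) = -243 + 252 = 9

GCD = 9, x = -1, y = 1


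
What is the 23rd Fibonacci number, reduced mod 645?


F(k) mod 645 for k=1..23:
1, 1, 2, 3, 5, 8, 13, 21, 34, 55, 89, 144, 233, 377, 610, 342, 307, 4, 311, 315, 626, 296, 277
F(23) mod 645 = 277


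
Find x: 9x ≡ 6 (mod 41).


GCD(9, 41) = 1, unique solution
a^(-1) mod 41 = 32
x = 32 * 6 mod 41 = 28

x ≡ 28 (mod 41)


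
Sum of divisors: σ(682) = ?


Divisors of 682: 1, 2, 11, 22, 31, 62, 341, 682
Sum = 1 + 2 + 11 + 22 + 31 + 62 + 341 + 682 = 1152

σ(682) = 1152


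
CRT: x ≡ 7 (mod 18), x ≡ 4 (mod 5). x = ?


M = 18*5 = 90
M1 = M/18 = 5, M2 = M/5 = 18
M1^(-1) mod 18 = 11, M2^(-1) mod 5 = 2
x = 7*5*11 + 4*18*2 = 529
529 mod 90 = 79
Check: 79 mod 18 = 7 ✓, 79 mod 5 = 4 ✓

x ≡ 79 (mod 90)


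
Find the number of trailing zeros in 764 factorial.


floor(764/5) = 152
floor(764/25) = 30
floor(764/125) = 6
floor(764/625) = 1
Total = 189

189 trailing zeros


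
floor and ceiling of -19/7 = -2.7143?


-19/7 = -2.7143
floor = -3
ceil = -2

floor = -3, ceil = -2


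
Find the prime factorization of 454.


454 / 2 = 227
227 / 227 = 1
454 = 2 × 227


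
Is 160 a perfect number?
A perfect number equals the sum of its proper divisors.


Proper divisors of 160: 1, 2, 4, 5, 8, 10, 16, 20, 32, 40, 80
Sum = 1 + 2 + 4 + 5 + 8 + 10 + 16 + 20 + 32 + 40 + 80 = 218

No, 160 is not perfect (218 ≠ 160)


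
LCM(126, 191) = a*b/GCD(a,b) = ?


GCD(126, 191) = 1
LCM = 126*191/1 = 24066/1 = 24066

LCM = 24066


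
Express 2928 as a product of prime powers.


2928 / 2 = 1464
1464 / 2 = 732
732 / 2 = 366
366 / 2 = 183
183 / 3 = 61
61 / 61 = 1
2928 = 2^4 × 3 × 61


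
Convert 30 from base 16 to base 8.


30 (base 16) = 48 (decimal)
48 (decimal) = 60 (base 8)


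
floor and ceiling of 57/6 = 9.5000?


57/6 = 9.5000
floor = 9
ceil = 10

floor = 9, ceil = 10


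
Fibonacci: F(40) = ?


Sequence: 1, 1, 2, 3, 5, 8, 13, 21, 34, 55, 89, 144, 233, 377, 610, 987, 1597, 2584, 4181, 6765, 10946, 17711, 28657, 46368, 75025, 121393, 196418, 317811, 514229, 832040, 1346269, 2178309, 3524578, 5702887, 9227465, 14930352, 24157817, 39088169, 63245986, 102334155
F(40) = 102334155


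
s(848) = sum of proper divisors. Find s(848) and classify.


Proper divisors: 1, 2, 4, 8, 16, 53, 106, 212, 424
Sum = 1 + 2 + 4 + 8 + 16 + 53 + 106 + 212 + 424 = 826
826 < 848 → deficient

s(848) = 826 (deficient)


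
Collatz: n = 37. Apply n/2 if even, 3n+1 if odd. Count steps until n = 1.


37 → 112 → 56 → 28 → 14 → 7 → 22 → 11 → 34 → 17 → 52 → 26 → 13 → 40 → 20 → 10 → 5 → 16 → 8 → 4 → 2 → 1
Total steps = 21

21 steps


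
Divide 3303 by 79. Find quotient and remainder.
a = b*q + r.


3303 = 79 * 41 + 64
Check: 3239 + 64 = 3303

q = 41, r = 64


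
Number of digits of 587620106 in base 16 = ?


587620106 in base 16 = 23065F0A
Number of digits = 8

8 digits (base 16)


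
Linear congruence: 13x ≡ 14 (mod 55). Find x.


GCD(13, 55) = 1, unique solution
a^(-1) mod 55 = 17
x = 17 * 14 mod 55 = 18

x ≡ 18 (mod 55)


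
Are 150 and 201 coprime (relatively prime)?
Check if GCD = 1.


Euclidean algorithm:
201 = 1 * 150 + 51
150 = 2 * 51 + 48
51 = 1 * 48 + 3
48 = 16 * 3 + 0
GCD(150, 201) = 3

No, not coprime (GCD = 3)


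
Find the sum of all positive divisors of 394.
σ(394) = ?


Divisors of 394: 1, 2, 197, 394
Sum = 1 + 2 + 197 + 394 = 594

σ(394) = 594


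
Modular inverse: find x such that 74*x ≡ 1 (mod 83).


Use the extended Euclidean algorithm on (83, 74); each row r = 83*s + 74*t:
r=83, s=1, t=0
r=74, s=0, t=1
q=1: r=9, s=1, t=-1   [83*(1) + 74*(-1) = 9]
q=8: r=2, s=-8, t=9   [83*(-8) + 74*(9) = 2]
q=4: r=1, s=33, t=-37   [83*(33) + 74*(-37) = 1]
q=2: r=0, s=-74, t=83   [83*(-74) + 74*(83) = 0]
GCD = 1 with t = -37, so 74*(-37) ≡ 1 (mod 83)
Inverse = -37 mod 83 = 46
Check: 74 * 46 = 3404 ≡ 1 (mod 83)

74^(-1) ≡ 46 (mod 83)


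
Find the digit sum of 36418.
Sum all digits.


3 + 6 + 4 + 1 + 8 = 22


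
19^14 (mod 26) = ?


19^1 mod 26 = 19
19^2 mod 26 = 23
19^3 mod 26 = 21
19^4 mod 26 = 9
19^5 mod 26 = 15
19^6 mod 26 = 25
19^7 mod 26 = 7
19^8 mod 26 = 3
19^9 mod 26 = 5
19^10 mod 26 = 17
19^11 mod 26 = 11
19^12 mod 26 = 1
19^13 mod 26 = 19
19^14 mod 26 = 23


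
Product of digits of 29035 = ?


2 × 9 × 0 × 3 × 5 = 0


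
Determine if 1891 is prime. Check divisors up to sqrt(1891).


1891 / 31 = 61 (exact division)
1891 is NOT prime.

No, 1891 is not prime


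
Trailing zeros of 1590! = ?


floor(1590/5) = 318
floor(1590/25) = 63
floor(1590/125) = 12
floor(1590/625) = 2
Total = 395

395 trailing zeros


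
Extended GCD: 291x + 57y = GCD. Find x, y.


Tabular extended Euclidean (each row: r = 291*s + 57*t):
r=291, s=1, t=0
r=57, s=0, t=1
q=5: r=6, s=1, t=-5   [291*(1) + 57*(-5) = 6]
q=9: r=3, s=-9, t=46   [291*(-9) + 57*(46) = 3]
q=2: r=0, s=19, t=-97   [291*(19) + 57*(-97) = 0]
GCD = 3; from the row with r=3: x=-9, y=46
Check: 291*(-9) + 57*(46) = -2619 + 2622 = 3

GCD = 3, x = -9, y = 46


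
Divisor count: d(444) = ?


444 = 2^2 × 3^1 × 37^1
d(444) = (2+1) × (1+1) × (1+1) = 12

12 divisors


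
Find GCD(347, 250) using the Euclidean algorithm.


347 = 1 * 250 + 97
250 = 2 * 97 + 56
97 = 1 * 56 + 41
56 = 1 * 41 + 15
41 = 2 * 15 + 11
15 = 1 * 11 + 4
11 = 2 * 4 + 3
4 = 1 * 3 + 1
3 = 3 * 1 + 0
GCD = 1


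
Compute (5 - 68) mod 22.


5 - 68 = -63
-63 mod 22 = 3


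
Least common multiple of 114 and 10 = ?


GCD(114, 10) = 2
LCM = 114*10/2 = 1140/2 = 570

LCM = 570


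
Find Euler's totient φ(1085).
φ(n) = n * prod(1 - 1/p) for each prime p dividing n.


1085 = 5 × 7 × 31
Prime factors: 5, 7, 31
φ(1085) = 1085 × (1-1/5) × (1-1/7) × (1-1/31)
= 1085 × 4/5 × 6/7 × 30/31 = 720

φ(1085) = 720


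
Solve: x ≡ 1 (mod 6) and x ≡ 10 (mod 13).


M = 6*13 = 78
M1 = M/6 = 13, M2 = M/13 = 6
M1^(-1) mod 6 = 1, M2^(-1) mod 13 = 11
x = 1*13*1 + 10*6*11 = 673
673 mod 78 = 49
Check: 49 mod 6 = 1 ✓, 49 mod 13 = 10 ✓

x ≡ 49 (mod 78)


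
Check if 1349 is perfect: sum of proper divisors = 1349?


Proper divisors of 1349: 1, 19, 71
Sum = 1 + 19 + 71 = 91

No, 1349 is not perfect (91 ≠ 1349)


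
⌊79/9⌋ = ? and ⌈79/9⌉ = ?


79/9 = 8.7778
floor = 8
ceil = 9

floor = 8, ceil = 9


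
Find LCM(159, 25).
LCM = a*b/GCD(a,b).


GCD(159, 25) = 1
LCM = 159*25/1 = 3975/1 = 3975

LCM = 3975


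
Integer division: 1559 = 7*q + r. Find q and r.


1559 = 7 * 222 + 5
Check: 1554 + 5 = 1559

q = 222, r = 5


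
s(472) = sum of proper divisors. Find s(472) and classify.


Proper divisors: 1, 2, 4, 8, 59, 118, 236
Sum = 1 + 2 + 4 + 8 + 59 + 118 + 236 = 428
428 < 472 → deficient

s(472) = 428 (deficient)


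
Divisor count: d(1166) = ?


1166 = 2^1 × 11^1 × 53^1
d(1166) = (1+1) × (1+1) × (1+1) = 8

8 divisors


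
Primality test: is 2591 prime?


Check divisors up to sqrt(2591) = 50.9019
No divisors found.
2591 is prime.

Yes, 2591 is prime


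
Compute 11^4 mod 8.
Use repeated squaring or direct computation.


11^1 mod 8 = 3
11^2 mod 8 = 1
11^3 mod 8 = 3
11^4 mod 8 = 1


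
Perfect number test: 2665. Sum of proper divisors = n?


Proper divisors of 2665: 1, 5, 13, 41, 65, 205, 533
Sum = 1 + 5 + 13 + 41 + 65 + 205 + 533 = 863

No, 2665 is not perfect (863 ≠ 2665)


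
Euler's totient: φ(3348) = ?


3348 = 2^2 × 3^3 × 31
Prime factors: 2, 3, 31
φ(3348) = 3348 × (1-1/2) × (1-1/3) × (1-1/31)
= 3348 × 1/2 × 2/3 × 30/31 = 1080

φ(3348) = 1080


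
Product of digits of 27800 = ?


2 × 7 × 8 × 0 × 0 = 0


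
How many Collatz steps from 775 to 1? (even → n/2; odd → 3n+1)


775 → 2326 → 1163 → 3490 → 1745 → 5236 → 2618 → 1309 → 3928 → 1964 → 982 → 491 → 1474 → 737 → 2212 → 1106 → 553 → 1660 → 830 → 415 → 1246 → 623 → 1870 → 935 → 2806 → 1403 → 4210 → 2105 → 6316 → 3158 → 1579 → 4738 → 2369 → 7108 → 3554 → 1777 → 5332 → 2666 → 1333 → 4000 → 2000 → 1000 → 500 → 250 → 125 → 376 → 188 → 94 → 47 → 142 → 71 → 214 → 107 → 322 → 161 → 484 → 242 → 121 → 364 → 182 → 91 → 274 → 137 → 412 → 206 → 103 → 310 → 155 → 466 → 233 → 700 → 350 → 175 → 526 → 263 → 790 → 395 → 1186 → 593 → 1780 → 890 → 445 → 1336 → 668 → 334 → 167 → 502 → 251 → 754 → 377 → 1132 → 566 → 283 → 850 → 425 → 1276 → 638 → 319 → 958 → 479 → 1438 → 719 → 2158 → 1079 → 3238 → 1619 → 4858 → 2429 → 7288 → 3644 → 1822 → 911 → 2734 → 1367 → 4102 → 2051 → 6154 → 3077 → 9232 → 4616 → 2308 → 1154 → 577 → 1732 → 866 → 433 → 1300 → 650 → 325 → 976 → 488 → 244 → 122 → 61 → 184 → 92 → 46 → 23 → 70 → 35 → 106 → 53 → 160 → 80 → 40 → 20 → 10 → 5 → 16 → 8 → 4 → 2 → 1
Total steps = 152

152 steps


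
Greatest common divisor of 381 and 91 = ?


381 = 4 * 91 + 17
91 = 5 * 17 + 6
17 = 2 * 6 + 5
6 = 1 * 5 + 1
5 = 5 * 1 + 0
GCD = 1


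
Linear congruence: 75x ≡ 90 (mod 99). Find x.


GCD(75, 99) = 3 divides 90
Divide: 25x ≡ 30 (mod 33)
x ≡ 21 (mod 33)


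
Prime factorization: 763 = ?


763 / 7 = 109
109 / 109 = 1
763 = 7 × 109


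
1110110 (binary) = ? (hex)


1110110 (base 2) = 118 (decimal)
118 (decimal) = 76 (base 16)


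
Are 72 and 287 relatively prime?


Euclidean algorithm:
287 = 3 * 72 + 71
72 = 1 * 71 + 1
71 = 71 * 1 + 0
GCD(72, 287) = 1

Yes, coprime (GCD = 1)


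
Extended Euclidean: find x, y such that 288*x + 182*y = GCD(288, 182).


Tabular extended Euclidean (each row: r = 288*s + 182*t):
r=288, s=1, t=0
r=182, s=0, t=1
q=1: r=106, s=1, t=-1   [288*(1) + 182*(-1) = 106]
q=1: r=76, s=-1, t=2   [288*(-1) + 182*(2) = 76]
q=1: r=30, s=2, t=-3   [288*(2) + 182*(-3) = 30]
q=2: r=16, s=-5, t=8   [288*(-5) + 182*(8) = 16]
q=1: r=14, s=7, t=-11   [288*(7) + 182*(-11) = 14]
q=1: r=2, s=-12, t=19   [288*(-12) + 182*(19) = 2]
q=7: r=0, s=91, t=-144   [288*(91) + 182*(-144) = 0]
GCD = 2; from the row with r=2: x=-12, y=19
Check: 288*(-12) + 182*(19) = -3456 + 3458 = 2

GCD = 2, x = -12, y = 19


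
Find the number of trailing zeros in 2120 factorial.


floor(2120/5) = 424
floor(2120/25) = 84
floor(2120/125) = 16
floor(2120/625) = 3
Total = 527

527 trailing zeros


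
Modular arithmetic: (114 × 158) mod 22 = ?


114 × 158 = 18012
18012 mod 22 = 16


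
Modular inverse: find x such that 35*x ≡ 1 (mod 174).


Use the extended Euclidean algorithm on (174, 35); each row r = 174*s + 35*t:
r=174, s=1, t=0
r=35, s=0, t=1
q=4: r=34, s=1, t=-4   [174*(1) + 35*(-4) = 34]
q=1: r=1, s=-1, t=5   [174*(-1) + 35*(5) = 1]
q=34: r=0, s=35, t=-174   [174*(35) + 35*(-174) = 0]
GCD = 1 with t = 5, so 35*(5) ≡ 1 (mod 174)
Inverse = 5 mod 174 = 5
Check: 35 * 5 = 175 ≡ 1 (mod 174)

35^(-1) ≡ 5 (mod 174)


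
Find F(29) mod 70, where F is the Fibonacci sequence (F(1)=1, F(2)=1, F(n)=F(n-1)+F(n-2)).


F(k) mod 70 for k=1..29:
1, 1, 2, 3, 5, 8, 13, 21, 34, 55, 19, 4, 23, 27, 50, 7, 57, 64, 51, 45, 26, 1, 27, 28, 55, 13, 68, 11, 9
F(29) mod 70 = 9


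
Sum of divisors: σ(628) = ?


Divisors of 628: 1, 2, 4, 157, 314, 628
Sum = 1 + 2 + 4 + 157 + 314 + 628 = 1106

σ(628) = 1106


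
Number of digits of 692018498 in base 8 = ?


692018498 in base 8 = 5117656502
Number of digits = 10

10 digits (base 8)


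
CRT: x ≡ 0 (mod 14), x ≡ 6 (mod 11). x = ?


M = 14*11 = 154
M1 = M/14 = 11, M2 = M/11 = 14
M1^(-1) mod 14 = 9, M2^(-1) mod 11 = 4
x = 0*11*9 + 6*14*4 = 336
336 mod 154 = 28
Check: 28 mod 14 = 0 ✓, 28 mod 11 = 6 ✓

x ≡ 28 (mod 154)


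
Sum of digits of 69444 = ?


6 + 9 + 4 + 4 + 4 = 27


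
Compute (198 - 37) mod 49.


198 - 37 = 161
161 mod 49 = 14


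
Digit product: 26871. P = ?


2 × 6 × 8 × 7 × 1 = 672


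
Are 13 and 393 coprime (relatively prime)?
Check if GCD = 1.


Euclidean algorithm:
393 = 30 * 13 + 3
13 = 4 * 3 + 1
3 = 3 * 1 + 0
GCD(13, 393) = 1

Yes, coprime (GCD = 1)


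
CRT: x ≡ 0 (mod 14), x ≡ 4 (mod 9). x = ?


M = 14*9 = 126
M1 = M/14 = 9, M2 = M/9 = 14
M1^(-1) mod 14 = 11, M2^(-1) mod 9 = 2
x = 0*9*11 + 4*14*2 = 112
112 mod 126 = 112
Check: 112 mod 14 = 0 ✓, 112 mod 9 = 4 ✓

x ≡ 112 (mod 126)


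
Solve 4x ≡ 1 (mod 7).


GCD(4, 7) = 1, unique solution
a^(-1) mod 7 = 2
x = 2 * 1 mod 7 = 2

x ≡ 2 (mod 7)


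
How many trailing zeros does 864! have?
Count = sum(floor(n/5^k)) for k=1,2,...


floor(864/5) = 172
floor(864/25) = 34
floor(864/125) = 6
floor(864/625) = 1
Total = 213

213 trailing zeros


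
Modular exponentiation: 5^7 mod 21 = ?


5^1 mod 21 = 5
5^2 mod 21 = 4
5^3 mod 21 = 20
5^4 mod 21 = 16
5^5 mod 21 = 17
5^6 mod 21 = 1
5^7 mod 21 = 5


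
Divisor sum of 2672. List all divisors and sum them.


Divisors of 2672: 1, 2, 4, 8, 16, 167, 334, 668, 1336, 2672
Sum = 1 + 2 + 4 + 8 + 16 + 167 + 334 + 668 + 1336 + 2672 = 5208

σ(2672) = 5208


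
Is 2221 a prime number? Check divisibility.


Check divisors up to sqrt(2221) = 47.1275
No divisors found.
2221 is prime.

Yes, 2221 is prime


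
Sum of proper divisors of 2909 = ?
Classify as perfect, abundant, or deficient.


Proper divisors: 1
Sum = 1 = 1
1 < 2909 → deficient

s(2909) = 1 (deficient)


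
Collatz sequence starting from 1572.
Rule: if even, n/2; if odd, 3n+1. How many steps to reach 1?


1572 → 786 → 393 → 1180 → 590 → 295 → 886 → 443 → 1330 → 665 → 1996 → 998 → 499 → 1498 → 749 → 2248 → 1124 → 562 → 281 → 844 → 422 → 211 → 634 → 317 → 952 → 476 → 238 → 119 → 358 → 179 → 538 → 269 → 808 → 404 → 202 → 101 → 304 → 152 → 76 → 38 → 19 → 58 → 29 → 88 → 44 → 22 → 11 → 34 → 17 → 52 → 26 → 13 → 40 → 20 → 10 → 5 → 16 → 8 → 4 → 2 → 1
Total steps = 60

60 steps


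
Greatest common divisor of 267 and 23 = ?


267 = 11 * 23 + 14
23 = 1 * 14 + 9
14 = 1 * 9 + 5
9 = 1 * 5 + 4
5 = 1 * 4 + 1
4 = 4 * 1 + 0
GCD = 1


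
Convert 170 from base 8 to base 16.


170 (base 8) = 120 (decimal)
120 (decimal) = 78 (base 16)


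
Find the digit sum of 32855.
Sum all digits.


3 + 2 + 8 + 5 + 5 = 23


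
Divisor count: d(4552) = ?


4552 = 2^3 × 569^1
d(4552) = (3+1) × (1+1) = 8

8 divisors


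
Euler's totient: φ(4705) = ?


4705 = 5 × 941
Prime factors: 5, 941
φ(4705) = 4705 × (1-1/5) × (1-1/941)
= 4705 × 4/5 × 940/941 = 3760

φ(4705) = 3760


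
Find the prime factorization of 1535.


1535 / 5 = 307
307 / 307 = 1
1535 = 5 × 307


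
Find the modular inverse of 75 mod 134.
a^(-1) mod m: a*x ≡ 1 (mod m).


Use the extended Euclidean algorithm on (134, 75); each row r = 134*s + 75*t:
r=134, s=1, t=0
r=75, s=0, t=1
q=1: r=59, s=1, t=-1   [134*(1) + 75*(-1) = 59]
q=1: r=16, s=-1, t=2   [134*(-1) + 75*(2) = 16]
q=3: r=11, s=4, t=-7   [134*(4) + 75*(-7) = 11]
q=1: r=5, s=-5, t=9   [134*(-5) + 75*(9) = 5]
q=2: r=1, s=14, t=-25   [134*(14) + 75*(-25) = 1]
q=5: r=0, s=-75, t=134   [134*(-75) + 75*(134) = 0]
GCD = 1 with t = -25, so 75*(-25) ≡ 1 (mod 134)
Inverse = -25 mod 134 = 109
Check: 75 * 109 = 8175 ≡ 1 (mod 134)

75^(-1) ≡ 109 (mod 134)


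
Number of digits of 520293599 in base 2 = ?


520293599 in base 2 = 11111000000110000110011011111
Number of digits = 29

29 digits (base 2)


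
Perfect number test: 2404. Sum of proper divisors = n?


Proper divisors of 2404: 1, 2, 4, 601, 1202
Sum = 1 + 2 + 4 + 601 + 1202 = 1810

No, 2404 is not perfect (1810 ≠ 2404)


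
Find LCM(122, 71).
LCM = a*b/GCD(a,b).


GCD(122, 71) = 1
LCM = 122*71/1 = 8662/1 = 8662

LCM = 8662


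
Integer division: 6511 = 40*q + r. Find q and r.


6511 = 40 * 162 + 31
Check: 6480 + 31 = 6511

q = 162, r = 31


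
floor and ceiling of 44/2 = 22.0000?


44/2 = 22.0000
floor = 22
ceil = 22

floor = 22, ceil = 22


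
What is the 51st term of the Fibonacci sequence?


Sequence: 1, 1, 2, 3, 5, 8, 13, 21, 34, 55, 89, 144, 233, 377, 610, 987, 1597, 2584, 4181, 6765, 10946, 17711, 28657, 46368, 75025, 121393, 196418, 317811, 514229, 832040, 1346269, 2178309, 3524578, 5702887, 9227465, 14930352, 24157817, 39088169, 63245986, 102334155, 165580141, 267914296, 433494437, 701408733, 1134903170, 1836311903, 2971215073, 4807526976, 7778742049, 12586269025, 20365011074
F(51) = 20365011074


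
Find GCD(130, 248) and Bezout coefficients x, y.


Tabular extended Euclidean (each row: r = 130*s + 248*t):
r=130, s=1, t=0
r=248, s=0, t=1
q=0: r=130, s=1, t=0   [130*(1) + 248*(0) = 130]
q=1: r=118, s=-1, t=1   [130*(-1) + 248*(1) = 118]
q=1: r=12, s=2, t=-1   [130*(2) + 248*(-1) = 12]
q=9: r=10, s=-19, t=10   [130*(-19) + 248*(10) = 10]
q=1: r=2, s=21, t=-11   [130*(21) + 248*(-11) = 2]
q=5: r=0, s=-124, t=65   [130*(-124) + 248*(65) = 0]
GCD = 2; from the row with r=2: x=21, y=-11
Check: 130*(21) + 248*(-11) = 2730 - 2728 = 2

GCD = 2, x = 21, y = -11


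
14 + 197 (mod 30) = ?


14 + 197 = 211
211 mod 30 = 1


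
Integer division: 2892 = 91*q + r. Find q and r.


2892 = 91 * 31 + 71
Check: 2821 + 71 = 2892

q = 31, r = 71


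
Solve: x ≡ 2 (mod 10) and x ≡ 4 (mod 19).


M = 10*19 = 190
M1 = M/10 = 19, M2 = M/19 = 10
M1^(-1) mod 10 = 9, M2^(-1) mod 19 = 2
x = 2*19*9 + 4*10*2 = 422
422 mod 190 = 42
Check: 42 mod 10 = 2 ✓, 42 mod 19 = 4 ✓

x ≡ 42 (mod 190)


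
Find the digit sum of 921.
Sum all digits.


9 + 2 + 1 = 12


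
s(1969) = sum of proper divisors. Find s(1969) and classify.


Proper divisors: 1, 11, 179
Sum = 1 + 11 + 179 = 191
191 < 1969 → deficient

s(1969) = 191 (deficient)


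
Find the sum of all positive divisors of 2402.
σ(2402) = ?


Divisors of 2402: 1, 2, 1201, 2402
Sum = 1 + 2 + 1201 + 2402 = 3606

σ(2402) = 3606


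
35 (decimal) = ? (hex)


35 (base 10) = 35 (decimal)
35 (decimal) = 23 (base 16)


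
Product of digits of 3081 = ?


3 × 0 × 8 × 1 = 0


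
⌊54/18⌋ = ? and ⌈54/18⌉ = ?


54/18 = 3.0000
floor = 3
ceil = 3

floor = 3, ceil = 3


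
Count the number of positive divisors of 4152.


4152 = 2^3 × 3^1 × 173^1
d(4152) = (3+1) × (1+1) × (1+1) = 16

16 divisors


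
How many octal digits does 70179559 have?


70179559 in base 8 = 413555347
Number of digits = 9

9 digits (base 8)


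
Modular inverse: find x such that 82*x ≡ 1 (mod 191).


Use the extended Euclidean algorithm on (191, 82); each row r = 191*s + 82*t:
r=191, s=1, t=0
r=82, s=0, t=1
q=2: r=27, s=1, t=-2   [191*(1) + 82*(-2) = 27]
q=3: r=1, s=-3, t=7   [191*(-3) + 82*(7) = 1]
q=27: r=0, s=82, t=-191   [191*(82) + 82*(-191) = 0]
GCD = 1 with t = 7, so 82*(7) ≡ 1 (mod 191)
Inverse = 7 mod 191 = 7
Check: 82 * 7 = 574 ≡ 1 (mod 191)

82^(-1) ≡ 7 (mod 191)


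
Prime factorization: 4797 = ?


4797 / 3 = 1599
1599 / 3 = 533
533 / 13 = 41
41 / 41 = 1
4797 = 3^2 × 13 × 41


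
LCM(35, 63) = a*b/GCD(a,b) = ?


GCD(35, 63) = 7
LCM = 35*63/7 = 2205/7 = 315

LCM = 315


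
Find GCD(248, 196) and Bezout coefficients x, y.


Tabular extended Euclidean (each row: r = 248*s + 196*t):
r=248, s=1, t=0
r=196, s=0, t=1
q=1: r=52, s=1, t=-1   [248*(1) + 196*(-1) = 52]
q=3: r=40, s=-3, t=4   [248*(-3) + 196*(4) = 40]
q=1: r=12, s=4, t=-5   [248*(4) + 196*(-5) = 12]
q=3: r=4, s=-15, t=19   [248*(-15) + 196*(19) = 4]
q=3: r=0, s=49, t=-62   [248*(49) + 196*(-62) = 0]
GCD = 4; from the row with r=4: x=-15, y=19
Check: 248*(-15) + 196*(19) = -3720 + 3724 = 4

GCD = 4, x = -15, y = 19


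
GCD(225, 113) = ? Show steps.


225 = 1 * 113 + 112
113 = 1 * 112 + 1
112 = 112 * 1 + 0
GCD = 1


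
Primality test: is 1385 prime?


1385 / 5 = 277 (exact division)
1385 is NOT prime.

No, 1385 is not prime


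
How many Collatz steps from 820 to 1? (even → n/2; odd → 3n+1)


820 → 410 → 205 → 616 → 308 → 154 → 77 → 232 → 116 → 58 → 29 → 88 → 44 → 22 → 11 → 34 → 17 → 52 → 26 → 13 → 40 → 20 → 10 → 5 → 16 → 8 → 4 → 2 → 1
Total steps = 28

28 steps


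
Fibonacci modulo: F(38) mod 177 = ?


F(k) mod 177 for k=1..38:
1, 1, 2, 3, 5, 8, 13, 21, 34, 55, 89, 144, 56, 23, 79, 102, 4, 106, 110, 39, 149, 11, 160, 171, 154, 148, 125, 96, 44, 140, 7, 147, 154, 124, 101, 48, 149, 20
F(38) mod 177 = 20


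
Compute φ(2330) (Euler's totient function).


2330 = 2 × 5 × 233
Prime factors: 2, 5, 233
φ(2330) = 2330 × (1-1/2) × (1-1/5) × (1-1/233)
= 2330 × 1/2 × 4/5 × 232/233 = 928

φ(2330) = 928


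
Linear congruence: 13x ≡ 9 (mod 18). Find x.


GCD(13, 18) = 1, unique solution
a^(-1) mod 18 = 7
x = 7 * 9 mod 18 = 9

x ≡ 9 (mod 18)


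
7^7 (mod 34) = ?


7^1 mod 34 = 7
7^2 mod 34 = 15
7^3 mod 34 = 3
7^4 mod 34 = 21
7^5 mod 34 = 11
7^6 mod 34 = 9
7^7 mod 34 = 29


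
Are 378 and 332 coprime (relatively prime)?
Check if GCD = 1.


Euclidean algorithm:
378 = 1 * 332 + 46
332 = 7 * 46 + 10
46 = 4 * 10 + 6
10 = 1 * 6 + 4
6 = 1 * 4 + 2
4 = 2 * 2 + 0
GCD(378, 332) = 2

No, not coprime (GCD = 2)


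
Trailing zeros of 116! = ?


floor(116/5) = 23
floor(116/25) = 4
Total = 27

27 trailing zeros


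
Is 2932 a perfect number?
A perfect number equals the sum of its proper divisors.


Proper divisors of 2932: 1, 2, 4, 733, 1466
Sum = 1 + 2 + 4 + 733 + 1466 = 2206

No, 2932 is not perfect (2206 ≠ 2932)


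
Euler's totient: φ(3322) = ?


3322 = 2 × 11 × 151
Prime factors: 2, 11, 151
φ(3322) = 3322 × (1-1/2) × (1-1/11) × (1-1/151)
= 3322 × 1/2 × 10/11 × 150/151 = 1500

φ(3322) = 1500


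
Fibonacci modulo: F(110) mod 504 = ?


F(k) mod 504 for k=1..110:
1, 1, 2, 3, 5, 8, 13, 21, 34, 55, 89, 144, 233, 377, 106, 483, 85, 64, 149, 213, 362, 71, 433, 0, 433, 433, 362, 291, 149, 440, 85, 21, 106, 127, 233, 360, 89, 449, 34, 483, 13, 496, 5, 501, 2, 503, 1, 0, 1, 1, 2, 3, 5, 8, 13, 21, 34, 55, 89, 144, 233, 377, 106, 483, 85, 64, 149, 213, 362, 71, 433, 0, 433, 433, 362, 291, 149, 440, 85, 21, 106, 127, 233, 360, 89, 449, 34, 483, 13, 496, 5, 501, 2, 503, 1, 0, 1, 1, 2, 3, 5, 8, 13, 21, 34, 55, 89, 144, 233, 377
F(110) mod 504 = 377


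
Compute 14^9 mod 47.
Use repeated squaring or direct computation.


14^1 mod 47 = 14
14^2 mod 47 = 8
14^3 mod 47 = 18
14^4 mod 47 = 17
14^5 mod 47 = 3
14^6 mod 47 = 42
14^7 mod 47 = 24
14^8 mod 47 = 7
14^9 mod 47 = 4
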